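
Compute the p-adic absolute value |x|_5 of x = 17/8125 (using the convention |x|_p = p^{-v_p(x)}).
|17/8125|_5 = 625

Step 1 — compute v_5(x) by factoring powers of 5 out of the numerator and denominator: v_5(17/8125) = -4. Step 2 — apply |x|_p = p^{-v_p(x)} = 5^{4} = 625.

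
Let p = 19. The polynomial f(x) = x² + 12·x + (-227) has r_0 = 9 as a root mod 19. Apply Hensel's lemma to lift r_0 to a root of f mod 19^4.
r_3 = 18686 (mod 130321)

Hensel: r_{i+1} = r_i − f(r_i)·(f′(r_i))^{-1} mod 19^{i+2}, f′(x) = 2x + 12. Iterate:
  r_0 = 9 (mod 19)
  r_1 = 275 (mod 361)
  r_2 = 4968 (mod 6859)
  r_3 = 18686 (mod 130321)
Final: r = 18686 satisfies f(r) ≡ 0 mod 19^4.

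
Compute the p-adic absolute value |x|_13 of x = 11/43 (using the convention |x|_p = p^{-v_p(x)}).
|11/43|_13 = 1

Step 1 — compute v_13(x) by factoring powers of 13 out of the numerator and denominator: v_13(11/43) = 0. Step 2 — apply |x|_p = p^{-v_p(x)} = 13^{0} = 1.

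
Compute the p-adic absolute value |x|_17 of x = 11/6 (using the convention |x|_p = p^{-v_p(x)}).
|11/6|_17 = 1

Step 1 — compute v_17(x) by factoring powers of 17 out of the numerator and denominator: v_17(11/6) = 0. Step 2 — apply |x|_p = p^{-v_p(x)} = 17^{0} = 1.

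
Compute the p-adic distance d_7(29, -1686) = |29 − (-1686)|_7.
d_7(29, -1686) = 1/343

Step 1 — x − y = 29 − (-1686) = 1715. Step 2 — v_7(1715) = 3 (factor: 1715 = (7^3 · 5); the sign does not affect v_p). Step 3 — |x − y|_7 = 7^{-3} = 1/343.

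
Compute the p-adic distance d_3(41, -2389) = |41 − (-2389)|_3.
d_3(41, -2389) = 1/243

Step 1 — x − y = 41 − (-2389) = 2430. Step 2 — v_3(2430) = 5 (factor: 2430 = (3^5 · 10); the sign does not affect v_p). Step 3 — |x − y|_3 = 3^{-5} = 1/243.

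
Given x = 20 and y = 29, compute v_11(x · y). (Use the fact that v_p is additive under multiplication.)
v_11(580) = 0

v_p(x) = 0 (factor: 20 = 11^0 · 20); v_p(y) = 0 (factor: 29 = 11^0 · 29). Additivity: v_p(xy) = v_p(x) + v_p(y) = 0 + 0 = 0. (Direct check: xy = 580 = 11^0 · (580).)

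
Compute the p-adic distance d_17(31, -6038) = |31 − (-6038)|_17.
d_17(31, -6038) = 1/289

Step 1 — x − y = 31 − (-6038) = 6069. Step 2 — v_17(6069) = 2 (factor: 6069 = (17^2 · 21); the sign does not affect v_p). Step 3 — |x − y|_17 = 17^{-2} = 1/289.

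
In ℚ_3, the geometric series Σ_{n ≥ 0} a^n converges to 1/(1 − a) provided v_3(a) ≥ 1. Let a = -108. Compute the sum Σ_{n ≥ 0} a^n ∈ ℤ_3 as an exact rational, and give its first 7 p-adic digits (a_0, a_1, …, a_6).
Σ a^n = 1/(1 − a) = 1/109;  first 7 digits = (1, 0, 0, 2, 1, 2, 0)

v_3(a) = 3 ≥ 1, so the series converges in ℤ_3 to 1/(1 − a) = 1/(1 − (-108)) = 1/109. Expand this rational in ℤ_3: compute digits iteratively via d_i = x_i mod 3, x_{i+1} = (x_i − d_i)/3. The first 7 digits are (1, 0, 0, 2, 1, 2, 0).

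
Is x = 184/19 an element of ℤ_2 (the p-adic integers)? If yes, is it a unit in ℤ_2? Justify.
x ∈ ℤ_2 but not a unit; v_2(x) = 3 > 0

ℤ_2 = {x ∈ ℚ_2 : v_2(x) ≥ 0} and ℤ_2^× = {x ∈ ℤ_2 : v_2(x) = 0}. Here v_2(184/19) = v_2(num) − v_2(den) = 3; compare against these criteria.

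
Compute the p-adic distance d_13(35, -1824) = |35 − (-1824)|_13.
d_13(35, -1824) = 1/169

Step 1 — x − y = 35 − (-1824) = 1859. Step 2 — v_13(1859) = 2 (factor: 1859 = (13^2 · 11); the sign does not affect v_p). Step 3 — |x − y|_13 = 13^{-2} = 1/169.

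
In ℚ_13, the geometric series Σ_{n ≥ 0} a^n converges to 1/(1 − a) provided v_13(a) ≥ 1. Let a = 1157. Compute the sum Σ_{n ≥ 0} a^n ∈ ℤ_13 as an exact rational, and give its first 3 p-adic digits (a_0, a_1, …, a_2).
Σ a^n = 1/(1 − a) = -1/1156;  first 3 digits = (1, 11, 10)

v_13(a) = 1 ≥ 1, so the series converges in ℤ_13 to 1/(1 − a) = 1/(1 − 1157) = -1/1156. Expand this rational in ℤ_13: compute digits iteratively via d_i = x_i mod 13, x_{i+1} = (x_i − d_i)/13. The first 3 digits are (1, 11, 10).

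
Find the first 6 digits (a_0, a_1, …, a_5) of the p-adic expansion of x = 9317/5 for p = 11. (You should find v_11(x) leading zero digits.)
(a_0, …, a_5) = (0, 0, 0, 8, 6, 6)

v_11(9317/5) = 3, so a_0 = ... = a_2 = 0. Factor out: x = 11^3 · u with u = 7/5 a unit in ℤ_11. Expand u iteratively via a_{v+i} = u_i mod 11, u_{i+1} = (u_i − a_{v+i})/11:
  u_0 = 7/5;  a_3 = 8;  u_1 = (u_0 − 8)/11 = -3/5
  u_1 = -3/5;  a_4 = 6;  u_2 = (u_1 − 6)/11 = -3/5
  u_2 = -3/5;  a_5 = 6;  u_3 = (u_2 − 6)/11 = -3/5
Digits: (0, 0, 0, 8, 6, 6).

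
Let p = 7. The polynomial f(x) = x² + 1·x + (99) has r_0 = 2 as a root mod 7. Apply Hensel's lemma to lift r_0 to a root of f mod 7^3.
r_2 = 30 (mod 343)

Hensel: r_{i+1} = r_i − f(r_i)·(f′(r_i))^{-1} mod 7^{i+2}, f′(x) = 2x + 1. Iterate:
  r_0 = 2 (mod 7)
  r_1 = 30 (mod 49)
  r_2 = 30 (mod 343)
Final: r = 30 satisfies f(r) ≡ 0 mod 7^3.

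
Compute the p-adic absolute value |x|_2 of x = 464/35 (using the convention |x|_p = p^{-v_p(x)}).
|464/35|_2 = 1/16

Step 1 — compute v_2(x) by factoring powers of 2 out of the numerator and denominator: v_2(464/35) = 4. Step 2 — apply |x|_p = p^{-v_p(x)} = 2^{-4} = 1/16.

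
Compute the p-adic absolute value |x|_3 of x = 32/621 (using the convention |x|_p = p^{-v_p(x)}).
|32/621|_3 = 27

Step 1 — compute v_3(x) by factoring powers of 3 out of the numerator and denominator: v_3(32/621) = -3. Step 2 — apply |x|_p = p^{-v_p(x)} = 3^{3} = 27.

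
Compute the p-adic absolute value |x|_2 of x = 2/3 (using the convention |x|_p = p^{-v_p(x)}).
|2/3|_2 = 1/2

Step 1 — compute v_2(x) by factoring powers of 2 out of the numerator and denominator: v_2(2/3) = 1. Step 2 — apply |x|_p = p^{-v_p(x)} = 2^{-1} = 1/2.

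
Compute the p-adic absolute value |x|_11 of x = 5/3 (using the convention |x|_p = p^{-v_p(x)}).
|5/3|_11 = 1

Step 1 — compute v_11(x) by factoring powers of 11 out of the numerator and denominator: v_11(5/3) = 0. Step 2 — apply |x|_p = p^{-v_p(x)} = 11^{0} = 1.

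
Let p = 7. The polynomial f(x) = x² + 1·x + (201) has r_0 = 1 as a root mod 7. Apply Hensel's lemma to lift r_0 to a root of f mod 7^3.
r_2 = 211 (mod 343)

Hensel: r_{i+1} = r_i − f(r_i)·(f′(r_i))^{-1} mod 7^{i+2}, f′(x) = 2x + 1. Iterate:
  r_0 = 1 (mod 7)
  r_1 = 15 (mod 49)
  r_2 = 211 (mod 343)
Final: r = 211 satisfies f(r) ≡ 0 mod 7^3.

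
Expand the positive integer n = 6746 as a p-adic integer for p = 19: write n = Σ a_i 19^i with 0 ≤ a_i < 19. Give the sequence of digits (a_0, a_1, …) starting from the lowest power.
(a_0, a_1, …) = (1, 13, 18)

Repeated division by 19 gives the digits low-to-high: 6746 = 1 + 13·19^1 + 18·19^2. Digit sequence: (1, 13, 18).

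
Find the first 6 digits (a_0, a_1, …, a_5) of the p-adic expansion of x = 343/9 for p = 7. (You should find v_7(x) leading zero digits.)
(a_0, …, a_5) = (0, 0, 0, 4, 1, 6)

v_7(343/9) = 3, so a_0 = ... = a_2 = 0. Factor out: x = 7^3 · u with u = 1/9 a unit in ℤ_7. Expand u iteratively via a_{v+i} = u_i mod 7, u_{i+1} = (u_i − a_{v+i})/7:
  u_0 = 1/9;  a_3 = 4;  u_1 = (u_0 − 4)/7 = -5/9
  u_1 = -5/9;  a_4 = 1;  u_2 = (u_1 − 1)/7 = -2/9
  u_2 = -2/9;  a_5 = 6;  u_3 = (u_2 − 6)/7 = -8/9
Digits: (0, 0, 0, 4, 1, 6).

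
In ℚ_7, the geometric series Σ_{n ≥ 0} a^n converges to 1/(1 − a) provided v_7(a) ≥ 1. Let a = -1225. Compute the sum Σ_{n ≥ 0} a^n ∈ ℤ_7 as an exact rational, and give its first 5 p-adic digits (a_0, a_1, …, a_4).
Σ a^n = 1/(1 − a) = 1/1226;  first 5 digits = (1, 0, 3, 3, 1)

v_7(a) = 2 ≥ 1, so the series converges in ℤ_7 to 1/(1 − a) = 1/(1 − (-1225)) = 1/1226. Expand this rational in ℤ_7: compute digits iteratively via d_i = x_i mod 7, x_{i+1} = (x_i − d_i)/7. The first 5 digits are (1, 0, 3, 3, 1).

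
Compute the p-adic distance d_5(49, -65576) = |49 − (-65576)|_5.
d_5(49, -65576) = 1/3125

Step 1 — x − y = 49 − (-65576) = 65625. Step 2 — v_5(65625) = 5 (factor: 65625 = (5^5 · 21); the sign does not affect v_p). Step 3 — |x − y|_5 = 5^{-5} = 1/3125.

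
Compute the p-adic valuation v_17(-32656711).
v_17(-32656711) = 5

v_17(n) is the largest exponent k such that 17^k divides n. Factor out: -32656711 = -17^5 · 23. (Sign doesn't affect v_p.) So v_17(-32656711) = 5.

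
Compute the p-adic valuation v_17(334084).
v_17(334084) = 4

v_17(n) is the largest exponent k such that 17^k divides n. Factor out: 334084 = 17^4 · 4. (Sign doesn't affect v_p.) So v_17(334084) = 4.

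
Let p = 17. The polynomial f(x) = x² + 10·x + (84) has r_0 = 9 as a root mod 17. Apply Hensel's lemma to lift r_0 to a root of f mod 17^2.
r_1 = 196 (mod 289)

Hensel: r_{i+1} = r_i − f(r_i)·(f′(r_i))^{-1} mod 17^{i+2}, f′(x) = 2x + 10. Iterate:
  r_0 = 9 (mod 17)
  r_1 = 196 (mod 289)
Final: r = 196 satisfies f(r) ≡ 0 mod 17^2.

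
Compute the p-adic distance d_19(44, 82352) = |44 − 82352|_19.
d_19(44, 82352) = 1/6859

Step 1 — x − y = 44 − 82352 = -82308. Step 2 — v_19(-82308) = 3 (factor: -82308 = −(19^3 · 12); the sign does not affect v_p). Step 3 — |x − y|_19 = 19^{-3} = 1/6859.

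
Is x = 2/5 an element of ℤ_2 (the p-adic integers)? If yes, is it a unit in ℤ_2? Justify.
x ∈ ℤ_2 but not a unit; v_2(x) = 1 > 0

ℤ_2 = {x ∈ ℚ_2 : v_2(x) ≥ 0} and ℤ_2^× = {x ∈ ℤ_2 : v_2(x) = 0}. Here v_2(2/5) = v_2(num) − v_2(den) = 1; compare against these criteria.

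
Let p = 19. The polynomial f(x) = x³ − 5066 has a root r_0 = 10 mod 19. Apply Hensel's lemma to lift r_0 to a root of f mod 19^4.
r_3 = 22639 (mod 130321)

Hensel: r_{i+1} = r_i − f(r_i)/f′(r_i) mod 19^{i+2}, where f′(x) = 3x². Iterate:
  r_0 = 10 (mod 19)
  r_1 = 257 (mod 361)
  r_2 = 2062 (mod 6859)
  r_3 = 22639 (mod 130321)
Final: r = 22639 with f(r) ≡ 0 mod 19^4.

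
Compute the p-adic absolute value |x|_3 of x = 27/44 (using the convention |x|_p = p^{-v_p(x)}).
|27/44|_3 = 1/27

Step 1 — compute v_3(x) by factoring powers of 3 out of the numerator and denominator: v_3(27/44) = 3. Step 2 — apply |x|_p = p^{-v_p(x)} = 3^{-3} = 1/27.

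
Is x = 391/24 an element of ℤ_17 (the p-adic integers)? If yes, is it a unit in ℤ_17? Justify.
x ∈ ℤ_17 but not a unit; v_17(x) = 1 > 0

ℤ_17 = {x ∈ ℚ_17 : v_17(x) ≥ 0} and ℤ_17^× = {x ∈ ℤ_17 : v_17(x) = 0}. Here v_17(391/24) = v_17(num) − v_17(den) = 1; compare against these criteria.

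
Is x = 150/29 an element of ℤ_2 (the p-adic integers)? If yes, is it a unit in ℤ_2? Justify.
x ∈ ℤ_2 but not a unit; v_2(x) = 1 > 0

ℤ_2 = {x ∈ ℚ_2 : v_2(x) ≥ 0} and ℤ_2^× = {x ∈ ℤ_2 : v_2(x) = 0}. Here v_2(150/29) = v_2(num) − v_2(den) = 1; compare against these criteria.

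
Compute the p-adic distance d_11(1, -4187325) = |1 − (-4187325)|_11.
d_11(1, -4187325) = 1/161051

Step 1 — x − y = 1 − (-4187325) = 4187326. Step 2 — v_11(4187326) = 5 (factor: 4187326 = (11^5 · 26); the sign does not affect v_p). Step 3 — |x − y|_11 = 11^{-5} = 1/161051.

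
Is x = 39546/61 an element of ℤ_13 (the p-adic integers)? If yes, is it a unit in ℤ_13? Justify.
x ∈ ℤ_13 but not a unit; v_13(x) = 3 > 0

ℤ_13 = {x ∈ ℚ_13 : v_13(x) ≥ 0} and ℤ_13^× = {x ∈ ℤ_13 : v_13(x) = 0}. Here v_13(39546/61) = v_13(num) − v_13(den) = 3; compare against these criteria.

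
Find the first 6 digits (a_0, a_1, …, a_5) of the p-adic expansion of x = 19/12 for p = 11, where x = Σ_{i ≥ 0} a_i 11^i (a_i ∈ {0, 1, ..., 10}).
(a_0, …, a_5) = (8, 4, 6, 4, 6, 4)

v_11(19/12) = 0 (numerator and denominator both coprime to 11), so x ∈ ℤ_11^×. Compute digits iteratively via a_i = x_i mod 11, x_{i+1} = (x_i − a_i)/11, with x_0 = x:
  x_0 = 19/12;  a_0 = 8;  x_1 = (x_0 − 8)/11 = -7/12
  x_1 = -7/12;  a_1 = 4;  x_2 = (x_1 − 4)/11 = -5/12
  x_2 = -5/12;  a_2 = 6;  x_3 = (x_2 − 6)/11 = -7/12
  x_3 = -7/12;  a_3 = 4;  x_4 = (x_3 − 4)/11 = -5/12
  x_4 = -5/12;  a_4 = 6;  x_5 = (x_4 − 6)/11 = -7/12
  x_5 = -7/12;  a_5 = 4;  x_6 = (x_5 − 4)/11 = -5/12
Digits: (8, 4, 6, 4, 6, 4).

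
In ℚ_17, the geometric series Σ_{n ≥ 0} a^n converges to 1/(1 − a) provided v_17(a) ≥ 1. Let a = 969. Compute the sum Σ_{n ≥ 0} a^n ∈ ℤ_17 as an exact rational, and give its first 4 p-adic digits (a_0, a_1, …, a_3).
Σ a^n = 1/(1 − a) = -1/968;  first 4 digits = (1, 6, 5, 16)

v_17(a) = 1 ≥ 1, so the series converges in ℤ_17 to 1/(1 − a) = 1/(1 − 969) = -1/968. Expand this rational in ℤ_17: compute digits iteratively via d_i = x_i mod 17, x_{i+1} = (x_i − d_i)/17. The first 4 digits are (1, 6, 5, 16).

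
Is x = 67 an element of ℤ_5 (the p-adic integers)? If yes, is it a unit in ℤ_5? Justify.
x ∈ ℤ_5^× (unit); v_5(x) = 0

ℤ_5 = {x ∈ ℚ_5 : v_5(x) ≥ 0} and ℤ_5^× = {x ∈ ℤ_5 : v_5(x) = 0}. Here v_5(67) = v_5(num) − v_5(den) = 0; compare against these criteria.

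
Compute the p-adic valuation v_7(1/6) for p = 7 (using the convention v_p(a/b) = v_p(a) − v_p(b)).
v_7(1/6) = 0

Factor powers of 7 from the numerator and denominator of the reduced fraction: 1 = 7^0 · 1 and 6 = 7^0 · 6. Apply v_p(a/b) = v_p(a) − v_p(b): v_7(1/6) = 0 − 0 = 0.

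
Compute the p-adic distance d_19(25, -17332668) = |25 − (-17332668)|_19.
d_19(25, -17332668) = 1/2476099

Step 1 — x − y = 25 − (-17332668) = 17332693. Step 2 — v_19(17332693) = 5 (factor: 17332693 = (19^5 · 7); the sign does not affect v_p). Step 3 — |x − y|_19 = 19^{-5} = 1/2476099.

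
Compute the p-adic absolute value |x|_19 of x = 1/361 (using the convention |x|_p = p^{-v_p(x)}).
|1/361|_19 = 361

Step 1 — compute v_19(x) by factoring powers of 19 out of the numerator and denominator: v_19(1/361) = -2. Step 2 — apply |x|_p = p^{-v_p(x)} = 19^{2} = 361.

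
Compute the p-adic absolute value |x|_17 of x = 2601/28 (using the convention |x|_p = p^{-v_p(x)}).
|2601/28|_17 = 1/289

Step 1 — compute v_17(x) by factoring powers of 17 out of the numerator and denominator: v_17(2601/28) = 2. Step 2 — apply |x|_p = p^{-v_p(x)} = 17^{-2} = 1/289.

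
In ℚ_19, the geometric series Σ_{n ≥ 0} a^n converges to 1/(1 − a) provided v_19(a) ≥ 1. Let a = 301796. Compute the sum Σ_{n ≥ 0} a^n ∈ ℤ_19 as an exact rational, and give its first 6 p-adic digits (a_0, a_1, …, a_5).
Σ a^n = 1/(1 − a) = -1/301795;  first 6 digits = (1, 0, 0, 6, 2, 0)

v_19(a) = 3 ≥ 1, so the series converges in ℤ_19 to 1/(1 − a) = 1/(1 − 301796) = -1/301795. Expand this rational in ℤ_19: compute digits iteratively via d_i = x_i mod 19, x_{i+1} = (x_i − d_i)/19. The first 6 digits are (1, 0, 0, 6, 2, 0).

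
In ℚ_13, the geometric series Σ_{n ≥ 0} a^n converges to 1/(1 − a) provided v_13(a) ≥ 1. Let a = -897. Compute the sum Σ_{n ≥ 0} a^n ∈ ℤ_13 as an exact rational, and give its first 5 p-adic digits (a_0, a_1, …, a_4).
Σ a^n = 1/(1 − a) = 1/898;  first 5 digits = (1, 9, 10, 2, 0)

v_13(a) = 1 ≥ 1, so the series converges in ℤ_13 to 1/(1 − a) = 1/(1 − (-897)) = 1/898. Expand this rational in ℤ_13: compute digits iteratively via d_i = x_i mod 13, x_{i+1} = (x_i − d_i)/13. The first 5 digits are (1, 9, 10, 2, 0).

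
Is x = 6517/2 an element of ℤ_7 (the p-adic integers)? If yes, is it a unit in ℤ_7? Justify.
x ∈ ℤ_7 but not a unit; v_7(x) = 3 > 0

ℤ_7 = {x ∈ ℚ_7 : v_7(x) ≥ 0} and ℤ_7^× = {x ∈ ℤ_7 : v_7(x) = 0}. Here v_7(6517/2) = v_7(num) − v_7(den) = 3; compare against these criteria.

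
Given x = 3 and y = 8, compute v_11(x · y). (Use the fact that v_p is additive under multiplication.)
v_11(24) = 0

v_p(x) = 0 (factor: 3 = 11^0 · 3); v_p(y) = 0 (factor: 8 = 11^0 · 8). Additivity: v_p(xy) = v_p(x) + v_p(y) = 0 + 0 = 0. (Direct check: xy = 24 = 11^0 · (24).)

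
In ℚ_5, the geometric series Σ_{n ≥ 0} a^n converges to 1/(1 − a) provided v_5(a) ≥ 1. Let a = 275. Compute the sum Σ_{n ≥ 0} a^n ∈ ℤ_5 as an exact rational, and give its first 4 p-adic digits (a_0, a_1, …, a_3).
Σ a^n = 1/(1 − a) = -1/274;  first 4 digits = (1, 0, 1, 2)

v_5(a) = 2 ≥ 1, so the series converges in ℤ_5 to 1/(1 − a) = 1/(1 − 275) = -1/274. Expand this rational in ℤ_5: compute digits iteratively via d_i = x_i mod 5, x_{i+1} = (x_i − d_i)/5. The first 4 digits are (1, 0, 1, 2).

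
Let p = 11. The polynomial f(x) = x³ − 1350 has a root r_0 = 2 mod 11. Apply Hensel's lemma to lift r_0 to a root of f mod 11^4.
r_3 = 3159 (mod 14641)

Hensel: r_{i+1} = r_i − f(r_i)/f′(r_i) mod 11^{i+2}, where f′(x) = 3x². Iterate:
  r_0 = 2 (mod 11)
  r_1 = 13 (mod 121)
  r_2 = 497 (mod 1331)
  r_3 = 3159 (mod 14641)
Final: r = 3159 with f(r) ≡ 0 mod 11^4.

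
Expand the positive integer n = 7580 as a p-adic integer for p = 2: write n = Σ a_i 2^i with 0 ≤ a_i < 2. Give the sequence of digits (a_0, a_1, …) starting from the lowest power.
(a_0, a_1, …) = (0, 0, 1, 1, 1, 0, 0, 1, 1, 0, 1, 1, 1)

Repeated division by 2 gives the digits low-to-high: 7580 = 1·2^2 + 1·2^3 + 1·2^4 + 1·2^7 + 1·2^8 + 1·2^10 + 1·2^11 + 1·2^12. Digit sequence: (0, 0, 1, 1, 1, 0, 0, 1, 1, 0, 1, 1, 1).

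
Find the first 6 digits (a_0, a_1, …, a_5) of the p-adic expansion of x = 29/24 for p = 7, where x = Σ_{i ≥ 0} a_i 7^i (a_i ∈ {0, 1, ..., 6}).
(a_0, …, a_5) = (5, 5, 3, 5, 3, 5)

v_7(29/24) = 0 (numerator and denominator both coprime to 7), so x ∈ ℤ_7^×. Compute digits iteratively via a_i = x_i mod 7, x_{i+1} = (x_i − a_i)/7, with x_0 = x:
  x_0 = 29/24;  a_0 = 5;  x_1 = (x_0 − 5)/7 = -13/24
  x_1 = -13/24;  a_1 = 5;  x_2 = (x_1 − 5)/7 = -19/24
  x_2 = -19/24;  a_2 = 3;  x_3 = (x_2 − 3)/7 = -13/24
  x_3 = -13/24;  a_3 = 5;  x_4 = (x_3 − 5)/7 = -19/24
  x_4 = -19/24;  a_4 = 3;  x_5 = (x_4 − 3)/7 = -13/24
  x_5 = -13/24;  a_5 = 5;  x_6 = (x_5 − 5)/7 = -19/24
Digits: (5, 5, 3, 5, 3, 5).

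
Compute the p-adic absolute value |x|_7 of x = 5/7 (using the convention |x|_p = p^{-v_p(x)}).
|5/7|_7 = 7

Step 1 — compute v_7(x) by factoring powers of 7 out of the numerator and denominator: v_7(5/7) = -1. Step 2 — apply |x|_p = p^{-v_p(x)} = 7^{1} = 7.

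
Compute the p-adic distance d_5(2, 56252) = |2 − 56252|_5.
d_5(2, 56252) = 1/3125

Step 1 — x − y = 2 − 56252 = -56250. Step 2 — v_5(-56250) = 5 (factor: -56250 = −(5^5 · 18); the sign does not affect v_p). Step 3 — |x − y|_5 = 5^{-5} = 1/3125.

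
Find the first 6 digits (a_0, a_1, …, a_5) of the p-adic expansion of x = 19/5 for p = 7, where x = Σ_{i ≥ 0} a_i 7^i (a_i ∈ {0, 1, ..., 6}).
(a_0, …, a_5) = (1, 6, 2, 1, 4, 5)

v_7(19/5) = 0 (numerator and denominator both coprime to 7), so x ∈ ℤ_7^×. Compute digits iteratively via a_i = x_i mod 7, x_{i+1} = (x_i − a_i)/7, with x_0 = x:
  x_0 = 19/5;  a_0 = 1;  x_1 = (x_0 − 1)/7 = 2/5
  x_1 = 2/5;  a_1 = 6;  x_2 = (x_1 − 6)/7 = -4/5
  x_2 = -4/5;  a_2 = 2;  x_3 = (x_2 − 2)/7 = -2/5
  x_3 = -2/5;  a_3 = 1;  x_4 = (x_3 − 1)/7 = -1/5
  x_4 = -1/5;  a_4 = 4;  x_5 = (x_4 − 4)/7 = -3/5
  x_5 = -3/5;  a_5 = 5;  x_6 = (x_5 − 5)/7 = -4/5
Digits: (1, 6, 2, 1, 4, 5).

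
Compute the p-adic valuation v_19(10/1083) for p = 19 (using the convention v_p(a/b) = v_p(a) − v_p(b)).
v_19(10/1083) = -2

Factor powers of 19 from the numerator and denominator of the reduced fraction: 10 = 19^0 · 10 and 1083 = 19^2 · 3. Apply v_p(a/b) = v_p(a) − v_p(b): v_19(10/1083) = 0 − 2 = -2.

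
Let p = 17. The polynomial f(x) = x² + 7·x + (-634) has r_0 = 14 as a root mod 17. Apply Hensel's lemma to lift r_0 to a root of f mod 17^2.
r_1 = 65 (mod 289)

Hensel: r_{i+1} = r_i − f(r_i)·(f′(r_i))^{-1} mod 17^{i+2}, f′(x) = 2x + 7. Iterate:
  r_0 = 14 (mod 17)
  r_1 = 65 (mod 289)
Final: r = 65 satisfies f(r) ≡ 0 mod 17^2.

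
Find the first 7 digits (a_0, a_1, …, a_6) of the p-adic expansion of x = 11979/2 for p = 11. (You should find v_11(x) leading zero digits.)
(a_0, …, a_6) = (0, 0, 0, 10, 5, 5, 5)

v_11(11979/2) = 3, so a_0 = ... = a_2 = 0. Factor out: x = 11^3 · u with u = 9/2 a unit in ℤ_11. Expand u iteratively via a_{v+i} = u_i mod 11, u_{i+1} = (u_i − a_{v+i})/11:
  u_0 = 9/2;  a_3 = 10;  u_1 = (u_0 − 10)/11 = -1/2
  u_1 = -1/2;  a_4 = 5;  u_2 = (u_1 − 5)/11 = -1/2
  u_2 = -1/2;  a_5 = 5;  u_3 = (u_2 − 5)/11 = -1/2
  u_3 = -1/2;  a_6 = 5;  u_4 = (u_3 − 5)/11 = -1/2
Digits: (0, 0, 0, 10, 5, 5, 5).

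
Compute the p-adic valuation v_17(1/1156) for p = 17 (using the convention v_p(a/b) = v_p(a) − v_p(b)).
v_17(1/1156) = -2

Factor powers of 17 from the numerator and denominator of the reduced fraction: 1 = 17^0 · 1 and 1156 = 17^2 · 4. Apply v_p(a/b) = v_p(a) − v_p(b): v_17(1/1156) = 0 − 2 = -2.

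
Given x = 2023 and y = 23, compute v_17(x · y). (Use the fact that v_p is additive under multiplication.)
v_17(46529) = 2

v_p(x) = 2 (factor: 2023 = 17^2 · 7); v_p(y) = 0 (factor: 23 = 17^0 · 23). Additivity: v_p(xy) = v_p(x) + v_p(y) = 2 + 0 = 2. (Direct check: xy = 46529 = 17^2 · (161).)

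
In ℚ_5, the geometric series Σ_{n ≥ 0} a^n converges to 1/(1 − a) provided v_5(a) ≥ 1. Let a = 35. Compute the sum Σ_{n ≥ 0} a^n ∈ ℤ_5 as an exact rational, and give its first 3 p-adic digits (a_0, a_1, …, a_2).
Σ a^n = 1/(1 − a) = -1/34;  first 3 digits = (1, 2, 0)

v_5(a) = 1 ≥ 1, so the series converges in ℤ_5 to 1/(1 − a) = 1/(1 − 35) = -1/34. Expand this rational in ℤ_5: compute digits iteratively via d_i = x_i mod 5, x_{i+1} = (x_i − d_i)/5. The first 3 digits are (1, 2, 0).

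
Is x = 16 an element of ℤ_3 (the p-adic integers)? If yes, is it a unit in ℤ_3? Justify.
x ∈ ℤ_3^× (unit); v_3(x) = 0

ℤ_3 = {x ∈ ℚ_3 : v_3(x) ≥ 0} and ℤ_3^× = {x ∈ ℤ_3 : v_3(x) = 0}. Here v_3(16) = v_3(num) − v_3(den) = 0; compare against these criteria.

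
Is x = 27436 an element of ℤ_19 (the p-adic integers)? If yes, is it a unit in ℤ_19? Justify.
x ∈ ℤ_19 but not a unit; v_19(x) = 3 > 0

ℤ_19 = {x ∈ ℚ_19 : v_19(x) ≥ 0} and ℤ_19^× = {x ∈ ℤ_19 : v_19(x) = 0}. Here v_19(27436) = v_19(num) − v_19(den) = 3; compare against these criteria.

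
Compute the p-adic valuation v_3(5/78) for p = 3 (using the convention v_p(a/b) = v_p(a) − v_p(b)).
v_3(5/78) = -1

Factor powers of 3 from the numerator and denominator of the reduced fraction: 5 = 3^0 · 5 and 78 = 3^1 · 26. Apply v_p(a/b) = v_p(a) − v_p(b): v_3(5/78) = 0 − 1 = -1.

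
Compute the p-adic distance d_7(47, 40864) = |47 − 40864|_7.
d_7(47, 40864) = 1/2401

Step 1 — x − y = 47 − 40864 = -40817. Step 2 — v_7(-40817) = 4 (factor: -40817 = −(7^4 · 17); the sign does not affect v_p). Step 3 — |x − y|_7 = 7^{-4} = 1/2401.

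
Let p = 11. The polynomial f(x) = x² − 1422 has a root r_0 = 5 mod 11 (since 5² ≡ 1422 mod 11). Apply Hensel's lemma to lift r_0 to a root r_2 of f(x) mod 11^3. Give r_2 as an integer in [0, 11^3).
r_2 = 907 (mod 1331)

Hensel's recurrence: r_{i+1} = r_i − f(r_i)·(f′(r_i))^{-1} mod 11^{i+2}, with f′(x) = 2x. Iterate:
  r_0 = 5 (mod 11)
  r_1 = 60 (mod 121)
  r_2 = 907 (mod 1331)
Final: r_2 = 907, and one checks f(r_2) ≡ 0 mod 11^3.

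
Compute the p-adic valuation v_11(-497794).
v_11(-497794) = 4

v_11(n) is the largest exponent k such that 11^k divides n. Factor out: -497794 = -11^4 · 34. (Sign doesn't affect v_p.) So v_11(-497794) = 4.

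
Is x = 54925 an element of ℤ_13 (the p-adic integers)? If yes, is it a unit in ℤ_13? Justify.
x ∈ ℤ_13 but not a unit; v_13(x) = 3 > 0

ℤ_13 = {x ∈ ℚ_13 : v_13(x) ≥ 0} and ℤ_13^× = {x ∈ ℤ_13 : v_13(x) = 0}. Here v_13(54925) = v_13(num) − v_13(den) = 3; compare against these criteria.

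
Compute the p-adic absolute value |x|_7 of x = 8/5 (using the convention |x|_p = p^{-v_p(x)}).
|8/5|_7 = 1

Step 1 — compute v_7(x) by factoring powers of 7 out of the numerator and denominator: v_7(8/5) = 0. Step 2 — apply |x|_p = p^{-v_p(x)} = 7^{0} = 1.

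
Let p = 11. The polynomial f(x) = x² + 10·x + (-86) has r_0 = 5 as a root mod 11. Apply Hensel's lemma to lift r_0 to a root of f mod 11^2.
r_1 = 60 (mod 121)

Hensel: r_{i+1} = r_i − f(r_i)·(f′(r_i))^{-1} mod 11^{i+2}, f′(x) = 2x + 10. Iterate:
  r_0 = 5 (mod 11)
  r_1 = 60 (mod 121)
Final: r = 60 satisfies f(r) ≡ 0 mod 11^2.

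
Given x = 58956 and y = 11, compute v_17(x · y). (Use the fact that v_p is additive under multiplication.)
v_17(648516) = 3

v_p(x) = 3 (factor: 58956 = 17^3 · 12); v_p(y) = 0 (factor: 11 = 17^0 · 11). Additivity: v_p(xy) = v_p(x) + v_p(y) = 3 + 0 = 3. (Direct check: xy = 648516 = 17^3 · (132).)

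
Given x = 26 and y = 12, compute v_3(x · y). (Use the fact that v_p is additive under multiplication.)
v_3(312) = 1

v_p(x) = 0 (factor: 26 = 3^0 · 26); v_p(y) = 1 (factor: 12 = 3^1 · 4). Additivity: v_p(xy) = v_p(x) + v_p(y) = 0 + 1 = 1. (Direct check: xy = 312 = 3^1 · (104).)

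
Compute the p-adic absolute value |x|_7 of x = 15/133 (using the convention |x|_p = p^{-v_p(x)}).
|15/133|_7 = 7

Step 1 — compute v_7(x) by factoring powers of 7 out of the numerator and denominator: v_7(15/133) = -1. Step 2 — apply |x|_p = p^{-v_p(x)} = 7^{1} = 7.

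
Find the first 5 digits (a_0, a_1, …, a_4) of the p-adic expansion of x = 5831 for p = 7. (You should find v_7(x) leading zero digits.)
(a_0, …, a_4) = (0, 0, 0, 3, 2)

v_7(5831) = 3, so a_0 = ... = a_2 = 0. Factor out: x = 7^3 · u with u = 17 a unit in ℤ_7. Expand u iteratively via a_{v+i} = u_i mod 7, u_{i+1} = (u_i − a_{v+i})/7:
  u_0 = 17;  a_3 = 3;  u_1 = (u_0 − 3)/7 = 2
  u_1 = 2;  a_4 = 2;  u_2 = (u_1 − 2)/7 = 0
Digits: (0, 0, 0, 3, 2).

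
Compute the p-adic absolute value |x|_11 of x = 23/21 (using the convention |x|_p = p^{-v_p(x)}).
|23/21|_11 = 1

Step 1 — compute v_11(x) by factoring powers of 11 out of the numerator and denominator: v_11(23/21) = 0. Step 2 — apply |x|_p = p^{-v_p(x)} = 11^{0} = 1.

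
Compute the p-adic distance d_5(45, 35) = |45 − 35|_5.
d_5(45, 35) = 1/5

Step 1 — x − y = 45 − 35 = 10. Step 2 — v_5(10) = 1 (factor: 10 = (5^1 · 2); the sign does not affect v_p). Step 3 — |x − y|_5 = 5^{-1} = 1/5.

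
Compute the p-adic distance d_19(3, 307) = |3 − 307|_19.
d_19(3, 307) = 1/19

Step 1 — x − y = 3 − 307 = -304. Step 2 — v_19(-304) = 1 (factor: -304 = −(19^1 · 16); the sign does not affect v_p). Step 3 — |x − y|_19 = 19^{-1} = 1/19.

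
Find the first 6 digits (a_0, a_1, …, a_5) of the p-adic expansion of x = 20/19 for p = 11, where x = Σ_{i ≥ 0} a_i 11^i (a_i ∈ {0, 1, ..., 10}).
(a_0, …, a_5) = (8, 4, 10, 6, 4, 10)

v_11(20/19) = 0 (numerator and denominator both coprime to 11), so x ∈ ℤ_11^×. Compute digits iteratively via a_i = x_i mod 11, x_{i+1} = (x_i − a_i)/11, with x_0 = x:
  x_0 = 20/19;  a_0 = 8;  x_1 = (x_0 − 8)/11 = -12/19
  x_1 = -12/19;  a_1 = 4;  x_2 = (x_1 − 4)/11 = -8/19
  x_2 = -8/19;  a_2 = 10;  x_3 = (x_2 − 10)/11 = -18/19
  x_3 = -18/19;  a_3 = 6;  x_4 = (x_3 − 6)/11 = -12/19
  x_4 = -12/19;  a_4 = 4;  x_5 = (x_4 − 4)/11 = -8/19
  x_5 = -8/19;  a_5 = 10;  x_6 = (x_5 − 10)/11 = -18/19
Digits: (8, 4, 10, 6, 4, 10).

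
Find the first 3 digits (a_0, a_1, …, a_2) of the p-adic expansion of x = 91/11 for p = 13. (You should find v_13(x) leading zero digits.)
(a_0, …, a_2) = (0, 3, 1)

v_13(91/11) = 1, so a_0 = ... = a_0 = 0. Factor out: x = 13^1 · u with u = 7/11 a unit in ℤ_13. Expand u iteratively via a_{v+i} = u_i mod 13, u_{i+1} = (u_i − a_{v+i})/13:
  u_0 = 7/11;  a_1 = 3;  u_1 = (u_0 − 3)/13 = -2/11
  u_1 = -2/11;  a_2 = 1;  u_2 = (u_1 − 1)/13 = -1/11
Digits: (0, 3, 1).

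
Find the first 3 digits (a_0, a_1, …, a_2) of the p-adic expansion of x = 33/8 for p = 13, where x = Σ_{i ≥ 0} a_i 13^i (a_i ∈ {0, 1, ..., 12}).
(a_0, …, a_2) = (9, 11, 4)

v_13(33/8) = 0 (numerator and denominator both coprime to 13), so x ∈ ℤ_13^×. Compute digits iteratively via a_i = x_i mod 13, x_{i+1} = (x_i − a_i)/13, with x_0 = x:
  x_0 = 33/8;  a_0 = 9;  x_1 = (x_0 − 9)/13 = -3/8
  x_1 = -3/8;  a_1 = 11;  x_2 = (x_1 − 11)/13 = -7/8
  x_2 = -7/8;  a_2 = 4;  x_3 = (x_2 − 4)/13 = -3/8
Digits: (9, 11, 4).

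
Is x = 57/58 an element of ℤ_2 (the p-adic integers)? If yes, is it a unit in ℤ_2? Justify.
x ∉ ℤ_2 (v_2(x) = -1 < 0)

ℤ_2 = {x ∈ ℚ_2 : v_2(x) ≥ 0} and ℤ_2^× = {x ∈ ℤ_2 : v_2(x) = 0}. Here v_2(57/58) = v_2(num) − v_2(den) = -1; compare against these criteria.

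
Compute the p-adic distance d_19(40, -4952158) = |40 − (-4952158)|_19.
d_19(40, -4952158) = 1/2476099

Step 1 — x − y = 40 − (-4952158) = 4952198. Step 2 — v_19(4952198) = 5 (factor: 4952198 = (19^5 · 2); the sign does not affect v_p). Step 3 — |x − y|_19 = 19^{-5} = 1/2476099.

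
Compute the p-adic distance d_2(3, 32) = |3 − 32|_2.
d_2(3, 32) = 1

Step 1 — x − y = 3 − 32 = -29. Step 2 — v_2(-29) = 0 (factor: -29 = −(2^0 · 29); the sign does not affect v_p). Step 3 — |x − y|_2 = 2^{0} = 1.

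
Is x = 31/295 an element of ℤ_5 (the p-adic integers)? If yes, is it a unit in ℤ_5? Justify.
x ∉ ℤ_5 (v_5(x) = -1 < 0)

ℤ_5 = {x ∈ ℚ_5 : v_5(x) ≥ 0} and ℤ_5^× = {x ∈ ℤ_5 : v_5(x) = 0}. Here v_5(31/295) = v_5(num) − v_5(den) = -1; compare against these criteria.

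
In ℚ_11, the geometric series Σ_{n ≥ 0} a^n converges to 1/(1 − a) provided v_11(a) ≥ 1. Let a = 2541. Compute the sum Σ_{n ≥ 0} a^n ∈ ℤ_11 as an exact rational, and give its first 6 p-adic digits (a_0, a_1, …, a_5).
Σ a^n = 1/(1 − a) = -1/2540;  first 6 digits = (1, 0, 10, 1, 1, 7)

v_11(a) = 2 ≥ 1, so the series converges in ℤ_11 to 1/(1 − a) = 1/(1 − 2541) = -1/2540. Expand this rational in ℤ_11: compute digits iteratively via d_i = x_i mod 11, x_{i+1} = (x_i − d_i)/11. The first 6 digits are (1, 0, 10, 1, 1, 7).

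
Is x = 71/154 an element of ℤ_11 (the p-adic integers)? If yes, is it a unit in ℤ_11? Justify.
x ∉ ℤ_11 (v_11(x) = -1 < 0)

ℤ_11 = {x ∈ ℚ_11 : v_11(x) ≥ 0} and ℤ_11^× = {x ∈ ℤ_11 : v_11(x) = 0}. Here v_11(71/154) = v_11(num) − v_11(den) = -1; compare against these criteria.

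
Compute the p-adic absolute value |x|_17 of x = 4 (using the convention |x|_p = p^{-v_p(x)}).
|4|_17 = 1

Step 1 — compute v_17(x) by factoring powers of 17 out of the numerator and denominator: v_17(4) = 0. Step 2 — apply |x|_p = p^{-v_p(x)} = 17^{0} = 1.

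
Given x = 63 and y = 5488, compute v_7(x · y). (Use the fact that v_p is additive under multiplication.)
v_7(345744) = 4

v_p(x) = 1 (factor: 63 = 7^1 · 9); v_p(y) = 3 (factor: 5488 = 7^3 · 16). Additivity: v_p(xy) = v_p(x) + v_p(y) = 1 + 3 = 4. (Direct check: xy = 345744 = 7^4 · (144).)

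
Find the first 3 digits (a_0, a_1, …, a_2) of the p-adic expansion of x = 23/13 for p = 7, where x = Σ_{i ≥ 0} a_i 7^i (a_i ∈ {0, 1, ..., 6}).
(a_0, …, a_2) = (5, 6, 5)

v_7(23/13) = 0 (numerator and denominator both coprime to 7), so x ∈ ℤ_7^×. Compute digits iteratively via a_i = x_i mod 7, x_{i+1} = (x_i − a_i)/7, with x_0 = x:
  x_0 = 23/13;  a_0 = 5;  x_1 = (x_0 − 5)/7 = -6/13
  x_1 = -6/13;  a_1 = 6;  x_2 = (x_1 − 6)/7 = -12/13
  x_2 = -12/13;  a_2 = 5;  x_3 = (x_2 − 5)/7 = -11/13
Digits: (5, 6, 5).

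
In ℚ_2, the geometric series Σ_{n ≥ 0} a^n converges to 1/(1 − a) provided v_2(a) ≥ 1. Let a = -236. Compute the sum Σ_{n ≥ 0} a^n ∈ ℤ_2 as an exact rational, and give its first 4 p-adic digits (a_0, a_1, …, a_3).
Σ a^n = 1/(1 − a) = 1/237;  first 4 digits = (1, 0, 1, 0)

v_2(a) = 2 ≥ 1, so the series converges in ℤ_2 to 1/(1 − a) = 1/(1 − (-236)) = 1/237. Expand this rational in ℤ_2: compute digits iteratively via d_i = x_i mod 2, x_{i+1} = (x_i − d_i)/2. The first 4 digits are (1, 0, 1, 0).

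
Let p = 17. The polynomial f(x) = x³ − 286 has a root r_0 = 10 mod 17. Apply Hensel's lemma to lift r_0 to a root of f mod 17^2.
r_1 = 129 (mod 289)

Hensel: r_{i+1} = r_i − f(r_i)/f′(r_i) mod 17^{i+2}, where f′(x) = 3x². Iterate:
  r_0 = 10 (mod 17)
  r_1 = 129 (mod 289)
Final: r = 129 with f(r) ≡ 0 mod 17^2.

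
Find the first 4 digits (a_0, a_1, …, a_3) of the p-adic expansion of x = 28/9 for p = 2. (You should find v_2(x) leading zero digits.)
(a_0, …, a_3) = (0, 0, 1, 1)

v_2(28/9) = 2, so a_0 = ... = a_1 = 0. Factor out: x = 2^2 · u with u = 7/9 a unit in ℤ_2. Expand u iteratively via a_{v+i} = u_i mod 2, u_{i+1} = (u_i − a_{v+i})/2:
  u_0 = 7/9;  a_2 = 1;  u_1 = (u_0 − 1)/2 = -1/9
  u_1 = -1/9;  a_3 = 1;  u_2 = (u_1 − 1)/2 = -5/9
Digits: (0, 0, 1, 1).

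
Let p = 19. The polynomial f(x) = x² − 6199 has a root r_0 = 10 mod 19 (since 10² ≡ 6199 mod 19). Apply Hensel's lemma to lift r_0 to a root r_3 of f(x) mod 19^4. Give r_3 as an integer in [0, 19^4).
r_3 = 53400 (mod 130321)

Hensel's recurrence: r_{i+1} = r_i − f(r_i)·(f′(r_i))^{-1} mod 19^{i+2}, with f′(x) = 2x. Iterate:
  r_0 = 10 (mod 19)
  r_1 = 333 (mod 361)
  r_2 = 5387 (mod 6859)
  r_3 = 53400 (mod 130321)
Final: r_3 = 53400, and one checks f(r_3) ≡ 0 mod 19^4.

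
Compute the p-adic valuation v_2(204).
v_2(204) = 2

v_2(n) is the largest exponent k such that 2^k divides n. Factor out: 204 = 2^2 · 51. (Sign doesn't affect v_p.) So v_2(204) = 2.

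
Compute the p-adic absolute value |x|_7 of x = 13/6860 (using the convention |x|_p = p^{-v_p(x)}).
|13/6860|_7 = 343

Step 1 — compute v_7(x) by factoring powers of 7 out of the numerator and denominator: v_7(13/6860) = -3. Step 2 — apply |x|_p = p^{-v_p(x)} = 7^{3} = 343.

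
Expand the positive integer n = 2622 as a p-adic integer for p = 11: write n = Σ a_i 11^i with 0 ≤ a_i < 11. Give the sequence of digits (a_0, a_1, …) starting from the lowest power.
(a_0, a_1, …) = (4, 7, 10, 1)

Repeated division by 11 gives the digits low-to-high: 2622 = 4 + 7·11^1 + 10·11^2 + 1·11^3. Digit sequence: (4, 7, 10, 1).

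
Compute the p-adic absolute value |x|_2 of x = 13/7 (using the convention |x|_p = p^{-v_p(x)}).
|13/7|_2 = 1

Step 1 — compute v_2(x) by factoring powers of 2 out of the numerator and denominator: v_2(13/7) = 0. Step 2 — apply |x|_p = p^{-v_p(x)} = 2^{0} = 1.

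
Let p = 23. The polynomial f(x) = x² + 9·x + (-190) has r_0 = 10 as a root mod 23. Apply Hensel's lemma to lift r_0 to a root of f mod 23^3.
r_2 = 10 (mod 12167)

Hensel: r_{i+1} = r_i − f(r_i)·(f′(r_i))^{-1} mod 23^{i+2}, f′(x) = 2x + 9. Iterate:
  r_0 = 10 (mod 23)
  r_1 = 10 (mod 529)
  r_2 = 10 (mod 12167)
Final: r = 10 satisfies f(r) ≡ 0 mod 23^3.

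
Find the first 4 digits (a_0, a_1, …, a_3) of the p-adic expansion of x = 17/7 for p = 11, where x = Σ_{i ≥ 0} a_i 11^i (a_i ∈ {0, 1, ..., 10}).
(a_0, …, a_3) = (4, 3, 6, 1)

v_11(17/7) = 0 (numerator and denominator both coprime to 11), so x ∈ ℤ_11^×. Compute digits iteratively via a_i = x_i mod 11, x_{i+1} = (x_i − a_i)/11, with x_0 = x:
  x_0 = 17/7;  a_0 = 4;  x_1 = (x_0 − 4)/11 = -1/7
  x_1 = -1/7;  a_1 = 3;  x_2 = (x_1 − 3)/11 = -2/7
  x_2 = -2/7;  a_2 = 6;  x_3 = (x_2 − 6)/11 = -4/7
  x_3 = -4/7;  a_3 = 1;  x_4 = (x_3 − 1)/11 = -1/7
Digits: (4, 3, 6, 1).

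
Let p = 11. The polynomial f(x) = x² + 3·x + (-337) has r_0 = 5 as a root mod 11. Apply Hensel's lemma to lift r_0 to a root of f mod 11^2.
r_1 = 93 (mod 121)

Hensel: r_{i+1} = r_i − f(r_i)·(f′(r_i))^{-1} mod 11^{i+2}, f′(x) = 2x + 3. Iterate:
  r_0 = 5 (mod 11)
  r_1 = 93 (mod 121)
Final: r = 93 satisfies f(r) ≡ 0 mod 11^2.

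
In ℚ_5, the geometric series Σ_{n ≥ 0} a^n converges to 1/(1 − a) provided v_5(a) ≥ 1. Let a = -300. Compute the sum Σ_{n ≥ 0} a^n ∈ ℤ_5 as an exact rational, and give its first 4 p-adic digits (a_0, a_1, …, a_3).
Σ a^n = 1/(1 − a) = 1/301;  first 4 digits = (1, 0, 3, 2)

v_5(a) = 2 ≥ 1, so the series converges in ℤ_5 to 1/(1 − a) = 1/(1 − (-300)) = 1/301. Expand this rational in ℤ_5: compute digits iteratively via d_i = x_i mod 5, x_{i+1} = (x_i − d_i)/5. The first 4 digits are (1, 0, 3, 2).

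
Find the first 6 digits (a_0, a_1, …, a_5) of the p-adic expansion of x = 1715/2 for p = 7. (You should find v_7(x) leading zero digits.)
(a_0, …, a_5) = (0, 0, 0, 6, 3, 3)

v_7(1715/2) = 3, so a_0 = ... = a_2 = 0. Factor out: x = 7^3 · u with u = 5/2 a unit in ℤ_7. Expand u iteratively via a_{v+i} = u_i mod 7, u_{i+1} = (u_i − a_{v+i})/7:
  u_0 = 5/2;  a_3 = 6;  u_1 = (u_0 − 6)/7 = -1/2
  u_1 = -1/2;  a_4 = 3;  u_2 = (u_1 − 3)/7 = -1/2
  u_2 = -1/2;  a_5 = 3;  u_3 = (u_2 − 3)/7 = -1/2
Digits: (0, 0, 0, 6, 3, 3).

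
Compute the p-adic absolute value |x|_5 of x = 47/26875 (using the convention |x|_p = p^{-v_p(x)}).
|47/26875|_5 = 625

Step 1 — compute v_5(x) by factoring powers of 5 out of the numerator and denominator: v_5(47/26875) = -4. Step 2 — apply |x|_p = p^{-v_p(x)} = 5^{4} = 625.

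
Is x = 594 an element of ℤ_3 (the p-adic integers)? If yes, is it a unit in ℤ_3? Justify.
x ∈ ℤ_3 but not a unit; v_3(x) = 3 > 0

ℤ_3 = {x ∈ ℚ_3 : v_3(x) ≥ 0} and ℤ_3^× = {x ∈ ℤ_3 : v_3(x) = 0}. Here v_3(594) = v_3(num) − v_3(den) = 3; compare against these criteria.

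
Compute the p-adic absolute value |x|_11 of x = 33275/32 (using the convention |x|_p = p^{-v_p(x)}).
|33275/32|_11 = 1/1331

Step 1 — compute v_11(x) by factoring powers of 11 out of the numerator and denominator: v_11(33275/32) = 3. Step 2 — apply |x|_p = p^{-v_p(x)} = 11^{-3} = 1/1331.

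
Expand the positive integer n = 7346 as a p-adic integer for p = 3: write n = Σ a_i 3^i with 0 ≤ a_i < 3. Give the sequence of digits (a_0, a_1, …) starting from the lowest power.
(a_0, a_1, …) = (2, 0, 0, 2, 0, 0, 1, 0, 1)

Repeated division by 3 gives the digits low-to-high: 7346 = 2 + 2·3^3 + 1·3^6 + 1·3^8. Digit sequence: (2, 0, 0, 2, 0, 0, 1, 0, 1).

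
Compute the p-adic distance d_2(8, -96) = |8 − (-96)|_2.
d_2(8, -96) = 1/8

Step 1 — x − y = 8 − (-96) = 104. Step 2 — v_2(104) = 3 (factor: 104 = (2^3 · 13); the sign does not affect v_p). Step 3 — |x − y|_2 = 2^{-3} = 1/8.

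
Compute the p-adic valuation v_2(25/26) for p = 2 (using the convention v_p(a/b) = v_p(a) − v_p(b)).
v_2(25/26) = -1

Factor powers of 2 from the numerator and denominator of the reduced fraction: 25 = 2^0 · 25 and 26 = 2^1 · 13. Apply v_p(a/b) = v_p(a) − v_p(b): v_2(25/26) = 0 − 1 = -1.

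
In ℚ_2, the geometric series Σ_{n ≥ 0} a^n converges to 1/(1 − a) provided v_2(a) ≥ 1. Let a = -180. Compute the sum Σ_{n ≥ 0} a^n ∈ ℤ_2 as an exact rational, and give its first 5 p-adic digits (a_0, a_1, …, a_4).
Σ a^n = 1/(1 − a) = 1/181;  first 5 digits = (1, 0, 1, 1, 1)

v_2(a) = 2 ≥ 1, so the series converges in ℤ_2 to 1/(1 − a) = 1/(1 − (-180)) = 1/181. Expand this rational in ℤ_2: compute digits iteratively via d_i = x_i mod 2, x_{i+1} = (x_i − d_i)/2. The first 5 digits are (1, 0, 1, 1, 1).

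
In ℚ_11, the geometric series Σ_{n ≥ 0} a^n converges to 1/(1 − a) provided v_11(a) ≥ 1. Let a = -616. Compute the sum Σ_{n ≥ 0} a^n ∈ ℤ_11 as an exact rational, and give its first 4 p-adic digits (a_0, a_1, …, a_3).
Σ a^n = 1/(1 − a) = 1/617;  first 4 digits = (1, 10, 6, 8)

v_11(a) = 1 ≥ 1, so the series converges in ℤ_11 to 1/(1 − a) = 1/(1 − (-616)) = 1/617. Expand this rational in ℤ_11: compute digits iteratively via d_i = x_i mod 11, x_{i+1} = (x_i − d_i)/11. The first 4 digits are (1, 10, 6, 8).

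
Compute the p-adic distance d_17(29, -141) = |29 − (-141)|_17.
d_17(29, -141) = 1/17

Step 1 — x − y = 29 − (-141) = 170. Step 2 — v_17(170) = 1 (factor: 170 = (17^1 · 10); the sign does not affect v_p). Step 3 — |x − y|_17 = 17^{-1} = 1/17.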